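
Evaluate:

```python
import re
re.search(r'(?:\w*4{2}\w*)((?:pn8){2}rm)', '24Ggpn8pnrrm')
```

None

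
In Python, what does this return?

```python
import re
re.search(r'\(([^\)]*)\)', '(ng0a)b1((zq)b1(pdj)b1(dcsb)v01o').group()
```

'(ng0a)'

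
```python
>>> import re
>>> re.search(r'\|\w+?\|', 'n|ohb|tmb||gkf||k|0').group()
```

'|ohb|'

Unlike `match`, `search` isn't anchored — it looks for the pattern anywhere in the string.
The match spans [1:6] → '|ohb|'.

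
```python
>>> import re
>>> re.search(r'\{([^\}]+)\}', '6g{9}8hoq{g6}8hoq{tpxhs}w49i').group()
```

'{9}'

`re.search` scans for the first position where the pattern succeeds.
The match spans [2:5] → '{9}'.
Captured: group 1 = '9'.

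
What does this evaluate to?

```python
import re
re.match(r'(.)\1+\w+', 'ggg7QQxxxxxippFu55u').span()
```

After group 1 captures some text, `\1` only succeeds where that same text appears again.
`re.match` only tries the pattern at the start of the string.
The match spans [0:19] → 'ggg7QQxxxxxippFu55u'.
Captured: group 1 = 'g'.

(0, 19)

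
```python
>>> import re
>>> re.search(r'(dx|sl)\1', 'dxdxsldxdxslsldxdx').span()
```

After group 1 captures some text, `\1` only succeeds where that same text appears again.
`re.search` scans for the first position where the pattern succeeds.
The match spans [0:4] → 'dxdx'.
Captured: group 1 = 'dx'.

(0, 4)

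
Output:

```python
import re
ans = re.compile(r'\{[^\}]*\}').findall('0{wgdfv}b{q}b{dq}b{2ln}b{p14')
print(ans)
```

Scanning left to right: at [1:8] → '{wgdfv}'; at [9:12] → '{q}'; at [13:17] → '{dq}'; at [18:23] → '{2ln}'.
`findall` yields the raw match text (4 of them) because the pattern has no groups.

['{wgdfv}', '{q}', '{dq}', '{2ln}']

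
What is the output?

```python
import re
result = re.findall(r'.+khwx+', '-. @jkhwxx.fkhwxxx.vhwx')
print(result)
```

['-. @jkhwxx.fkhwxxx']

With no groups in the pattern, `findall` gives back each whole match — 1 here.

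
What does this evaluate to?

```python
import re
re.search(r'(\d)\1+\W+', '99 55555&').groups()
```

('9',)

The match spans [0:3] → '99 '.
Captured: group 1 = '9'.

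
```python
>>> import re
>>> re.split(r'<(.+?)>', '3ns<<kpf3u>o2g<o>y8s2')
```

['3ns', '<kpf3u', 'o2g', 'o', 'y8s2']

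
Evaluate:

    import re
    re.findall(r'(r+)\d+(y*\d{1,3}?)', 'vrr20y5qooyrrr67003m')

With 2 capturing groups, `findall` returns a 2-tuple per match.

[('rr', 'y5'), ('rrr', '3')]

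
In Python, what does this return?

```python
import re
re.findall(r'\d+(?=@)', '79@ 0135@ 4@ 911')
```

The lookaround is zero-width — it requires the adjacent text to match without consuming it, so the asserted text isn't part of the match.
Walking the string: at [0:2] → '79'; at [4:8] → '0135'; at [10:11] → '4'.
With no groups in the pattern, `findall` gives back each whole match — 3 here.

['79', '0135', '4']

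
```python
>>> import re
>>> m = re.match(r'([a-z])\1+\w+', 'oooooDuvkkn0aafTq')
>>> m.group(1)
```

The match spans [0:17] → 'oooooDuvkkn0aafTq'.
Captured: group 1 = 'o'.

'o'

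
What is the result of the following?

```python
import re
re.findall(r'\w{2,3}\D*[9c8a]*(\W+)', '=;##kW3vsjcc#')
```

['#']

The pattern matches 2 to 3 of a word character, then zero or more of a non-digit, then zero or more of one of [9c8a]; then one or more of a non-word character (captured).
One capturing group, so `findall` returns just the captured substring from the one match — 1 in all.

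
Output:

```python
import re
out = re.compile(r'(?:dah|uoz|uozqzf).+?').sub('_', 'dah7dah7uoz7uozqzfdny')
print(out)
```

____zfdny

Branches in `(...|...)` are attempted left-to-right; the first branch that allows the whole pattern to succeed is taken.
Matches: at [0:4] → 'dah7'; at [4:8] → 'dah7'; at [8:12] → 'uoz7'; at [12:16] → 'uozq'.
Every occurrence is swapped for '_'.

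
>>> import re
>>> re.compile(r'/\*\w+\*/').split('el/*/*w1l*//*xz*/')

`split` removes every match and returns the 3 fragments in between.

['el/*', '', '']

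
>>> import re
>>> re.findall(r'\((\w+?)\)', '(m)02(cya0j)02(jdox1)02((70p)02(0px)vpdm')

['m', 'cya0j', 'jdox1', '70p', '0px']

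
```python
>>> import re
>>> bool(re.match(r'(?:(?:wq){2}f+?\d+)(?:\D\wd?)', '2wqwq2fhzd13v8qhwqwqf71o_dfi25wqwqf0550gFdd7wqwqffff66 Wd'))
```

Pattern: the literal 'wq' repeated 2 times, then one or more of the literal 'f' (lazy), then one or more of a digit (non-capturing group); then a non-digit, then a word character, then optionally the literal 'd' (non-capturing group).
With `match`, the pattern is implicitly anchored at the beginning.
Here position 0 doesn't satisfy it, so the call returns None, and `bool(None)` is False.

False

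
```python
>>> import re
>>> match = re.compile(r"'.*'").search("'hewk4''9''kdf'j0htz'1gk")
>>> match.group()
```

"'hewk4''9''kdf'j0htz'"

`re.search` scans for the first position where the pattern succeeds.
The match spans [0:21] → "'hewk4''9''kdf'j0htz'".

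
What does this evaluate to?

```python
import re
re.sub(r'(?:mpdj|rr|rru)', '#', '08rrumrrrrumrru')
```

'08#um##um#u'

Alternation tries branches left to right and keeps the first one that lets the overall match succeed at that position.
`sub` substitutes '#' at each match site.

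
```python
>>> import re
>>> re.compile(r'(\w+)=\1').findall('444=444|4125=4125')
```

['444', '4125']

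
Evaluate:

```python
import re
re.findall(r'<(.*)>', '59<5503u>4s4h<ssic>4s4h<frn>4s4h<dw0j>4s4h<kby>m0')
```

Scanning left to right: at [2:47] match '<5503u>4s4h<ssic>4s4h<frn>4s4h<dw0j>4s4h<kby>', group 1 = '5503u>4s4h<ssic>4s4h<frn>4s4h<dw0j>4s4h<kby'.
With a single group, `findall` returns only what that group captured — 1 item.

['5503u>4s4h<ssic>4s4h<frn>4s4h<dw0j>4s4h<kby']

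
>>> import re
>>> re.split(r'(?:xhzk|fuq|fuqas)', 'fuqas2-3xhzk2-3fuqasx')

The regex engine tests alternatives in the order written; an earlier branch that matches wins even if a later one would match more.
Matches to split on: at [0:3] → 'fuq'; at [8:12] → 'xhzk'; at [15:18] → 'fuq'.
Splitting on the pattern gives 4 pieces.

['', 'as2-3', '2-3', 'asx']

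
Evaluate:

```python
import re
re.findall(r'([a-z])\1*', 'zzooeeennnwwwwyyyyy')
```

['z', 'o', 'e', 'n', 'w', 'y']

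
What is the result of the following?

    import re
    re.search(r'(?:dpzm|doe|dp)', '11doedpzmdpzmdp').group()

The match spans [2:5] → 'doe'.

'doe'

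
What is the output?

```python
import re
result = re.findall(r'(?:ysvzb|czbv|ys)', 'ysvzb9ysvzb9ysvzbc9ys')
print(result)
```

['ysvzb', 'ysvzb', 'ysvzb', 'ys']

`|` is ordered: at each position the engine commits to the first alternative that works.
`findall` yields the raw match text (4 of them) because the pattern has no groups.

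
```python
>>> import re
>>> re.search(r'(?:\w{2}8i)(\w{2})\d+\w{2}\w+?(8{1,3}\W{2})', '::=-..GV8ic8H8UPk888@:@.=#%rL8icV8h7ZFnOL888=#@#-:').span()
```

(27, 46)

Pattern: exactly 2 of a word character, then the literal '8i' (non-capturing group); then exactly 2 of a word character (captured); then one or more of a digit; then exactly 2 of a word character, then one or more of a word character (lazy); then 1 to 3 of the literal '8', then exactly 2 of a non-word character (captured).
The match spans [27:46] → 'rL8icV8h7ZFnOL888=#'.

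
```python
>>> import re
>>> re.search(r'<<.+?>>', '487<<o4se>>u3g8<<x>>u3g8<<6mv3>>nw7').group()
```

'<<o4se>>'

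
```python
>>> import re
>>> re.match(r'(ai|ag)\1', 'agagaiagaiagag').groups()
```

('ag',)

The match spans [0:4] → 'agag'.
Captured: group 1 = 'ag'.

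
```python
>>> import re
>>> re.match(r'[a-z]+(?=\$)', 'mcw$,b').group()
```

'mcw'

Because the assertion is zero-width, the text it checks is not consumed and won't appear in the result.
`re.match` only tries the pattern at the start of the string.
The match spans [0:3] → 'mcw'.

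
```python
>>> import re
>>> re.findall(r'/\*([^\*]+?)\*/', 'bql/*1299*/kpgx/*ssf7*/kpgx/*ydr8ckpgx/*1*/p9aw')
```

Matches: at [3:11] match '/*1299*/', group 1 = '1299'; at [15:23] match '/*ssf7*/', group 1 = 'ssf7'; at [38:43] match '/*1*/', group 1 = '1'.
With a single group, `findall` returns only what that group captured — 3 items.

['1299', 'ssf7', '1']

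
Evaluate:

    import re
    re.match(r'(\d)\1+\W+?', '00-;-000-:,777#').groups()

('0',)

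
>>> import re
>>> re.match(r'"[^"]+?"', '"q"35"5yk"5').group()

'"q"'

`re.match` only tries the pattern at the start of the string.
The match spans [0:3] → '"q"'.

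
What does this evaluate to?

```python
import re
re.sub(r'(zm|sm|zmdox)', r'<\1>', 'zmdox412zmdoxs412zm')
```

'<zm>dox412<zm>doxs412<zm>'

Branches in `(...|...)` are attempted left-to-right; the first branch that allows the whole pattern to succeed is taken.
Matches: at [0:2] → 'zm'; at [8:10] → 'zm'; at [17:19] → 'zm'.
The replacement refers to a captured group, so each match is rewritten using its own captured text.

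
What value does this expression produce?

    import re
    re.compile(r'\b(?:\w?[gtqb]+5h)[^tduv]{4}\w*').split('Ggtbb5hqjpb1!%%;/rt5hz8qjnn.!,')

Pattern: a word boundary (`\b`, zero-width); then optionally a word character, then one or more of one of [gtqb], then the literal '5h' (non-capturing group); then exactly 4 of any character except [tduv], then zero or more of a word character.
Each match becomes a cut point; 3 segments remain.

['', '!%%;/', '.!,']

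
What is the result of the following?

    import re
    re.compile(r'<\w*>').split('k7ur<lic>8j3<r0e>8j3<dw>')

['k7ur', '8j3', '8j3', '']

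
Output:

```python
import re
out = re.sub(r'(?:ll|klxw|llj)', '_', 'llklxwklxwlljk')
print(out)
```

Branches in `(...|...)` are attempted left-to-right; the first branch that allows the whole pattern to succeed is taken.
Matches: at [0:2] → 'll'; at [2:6] → 'klxw'; at [6:10] → 'klxw'; at [10:12] → 'll'.
`sub` substitutes '_' at each match site.

____jk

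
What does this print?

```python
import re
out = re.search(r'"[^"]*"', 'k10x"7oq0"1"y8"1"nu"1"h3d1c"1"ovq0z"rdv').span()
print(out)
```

`re.search` scans for the first position where the pattern succeeds.
The match spans [4:10] → '"7oq0"'.

(4, 10)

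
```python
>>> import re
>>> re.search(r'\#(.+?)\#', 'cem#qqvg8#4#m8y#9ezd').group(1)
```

'qqvg8'

The match spans [3:10] → '#qqvg8#'.
Captured: group 1 = 'qqvg8'.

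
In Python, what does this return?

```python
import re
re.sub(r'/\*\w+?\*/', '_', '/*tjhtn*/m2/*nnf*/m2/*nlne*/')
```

Matches: at [0:9] → '/*tjhtn*/'; at [11:18] → '/*nnf*/'; at [20:28] → '/*nlne*/'.
Every occurrence is swapped for '_'.

'_m2_m2_'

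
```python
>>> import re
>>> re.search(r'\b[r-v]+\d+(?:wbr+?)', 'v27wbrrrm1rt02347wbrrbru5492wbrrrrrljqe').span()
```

The match spans [0:6] → 'v27wbr'.

(0, 6)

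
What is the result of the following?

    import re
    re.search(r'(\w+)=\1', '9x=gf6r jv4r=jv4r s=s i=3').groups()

`\1` has to match the exact text group 1 already captured.
Unlike `match`, `search` isn't anchored — it looks for the pattern anywhere in the string.
The match spans [8:17] → 'jv4r=jv4r'.
Captured: group 1 = 'jv4r'.

('jv4r',)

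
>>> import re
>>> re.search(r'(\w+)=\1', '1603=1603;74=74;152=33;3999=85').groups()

('1603',)

The match spans [0:9] → '1603=1603'.
Captured: group 1 = '1603'.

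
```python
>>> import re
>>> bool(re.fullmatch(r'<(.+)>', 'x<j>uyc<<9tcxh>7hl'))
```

False

`re.fullmatch` requires the pattern to consume the entire string.
Here the string isn't matched end-to-end, so the call returns None, and `bool(None)` is False.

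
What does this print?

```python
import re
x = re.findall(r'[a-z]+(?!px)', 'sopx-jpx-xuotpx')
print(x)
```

['sopx', 'jpx', 'xuotpx']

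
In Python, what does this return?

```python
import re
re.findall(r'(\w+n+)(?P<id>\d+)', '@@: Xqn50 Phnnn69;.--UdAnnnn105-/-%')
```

[('Xqn', '50'), ('Phnnn', '69'), ('UdAnnnn', '105')]

This matches one or more of a word character, then one or more of the literal 'n' (captured); then one or more of a digit (captured as 'id').
Matches: at [4:9] match 'Xqn50', groups = ('Xqn', '50'); at [10:17] match 'Phnnn69', groups = ('Phnnn', '69'); at [21:31] match 'UdAnnnn105', groups = ('UdAnnnn', '105').
With 2 capturing groups, `findall` returns a 2-tuple per match.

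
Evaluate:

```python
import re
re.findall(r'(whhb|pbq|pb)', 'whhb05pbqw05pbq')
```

['whhb', 'pbq', 'pbq']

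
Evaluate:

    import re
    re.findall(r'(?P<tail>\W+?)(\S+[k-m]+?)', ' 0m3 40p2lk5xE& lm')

This matches one or more of a non-word character (lazy) (captured as 'tail'); then one or more of a non-whitespace character, then one or more of a character in [k-m] (lazy) (captured).
2 groups means each result is a tuple of 2 captured strings — 3 here.

[(' ', '0m'), (' ', '40p2lk'), ('& ', 'lm')]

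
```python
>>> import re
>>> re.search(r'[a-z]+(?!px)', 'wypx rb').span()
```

Because the assertion is negative and zero-width, positions next to the forbidden text are skipped.
`re.search` tries every starting position until one works.
The match spans [0:4] → 'wypx'.

(0, 4)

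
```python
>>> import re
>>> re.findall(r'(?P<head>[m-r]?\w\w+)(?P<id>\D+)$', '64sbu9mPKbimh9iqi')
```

[('64sbu9mPKbimh9iq', 'i')]

Pattern: optionally a character in [m-r], then a word character, then one or more of a word character (captured as 'head'); then one or more of a non-digit (captured as 'id'); then anchored at the end.
Matches: at [0:17] match '64sbu9mPKbimh9iqi', groups = ('64sbu9mPKbimh9iq', 'i').
With 2 capturing groups, `findall` returns a 2-tuple per match.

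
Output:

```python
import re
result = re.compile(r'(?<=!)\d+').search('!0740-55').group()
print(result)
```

0740

The `(?=…)`/`(?<=…)` assertion just peeks at neighbouring text; it doesn't advance the match position.
The match spans [1:5] → '0740'.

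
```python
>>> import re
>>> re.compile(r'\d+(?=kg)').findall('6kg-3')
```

['6']

Because the assertion is zero-width, the text it checks is not consumed and won't appear in the result.
No capturing groups, so `findall` returns the 1 full match string.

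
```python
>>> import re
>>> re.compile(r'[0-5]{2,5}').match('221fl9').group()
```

Pattern: 2 to 5 of a character in [0-5].
`re.match` won't scan ahead — the pattern has to work from the very first character.
The match spans [0:3] → '221'.

'221'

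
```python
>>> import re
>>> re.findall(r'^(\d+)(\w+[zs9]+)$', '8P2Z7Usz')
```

`findall` packs the 2 group values into a tuple for every match.

[('8', 'P2Z7Usz')]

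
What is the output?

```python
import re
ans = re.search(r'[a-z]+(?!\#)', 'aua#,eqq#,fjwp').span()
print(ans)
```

Because the assertion is negative and zero-width, positions next to the forbidden text are skipped.
The match spans [0:2] → 'au'.

(0, 2)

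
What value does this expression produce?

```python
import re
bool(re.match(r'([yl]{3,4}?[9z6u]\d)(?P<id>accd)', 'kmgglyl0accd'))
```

`match` is anchored at position 0; if the pattern doesn't fit there, it returns None.
Here position 0 doesn't satisfy it, so the call returns None, and `bool(None)` is False.

False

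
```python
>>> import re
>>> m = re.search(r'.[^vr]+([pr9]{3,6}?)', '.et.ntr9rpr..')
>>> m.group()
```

'.et.ntr9r'

This matches any character, then one or more of any character except [vr]; then 3 to 6 of one of [pr9] (lazy) (captured).
The match spans [0:9] → '.et.ntr9r'.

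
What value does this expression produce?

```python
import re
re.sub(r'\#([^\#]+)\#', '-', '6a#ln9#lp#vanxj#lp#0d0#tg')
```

'6a-lp-lp-tg'

Each match is replaced by '-'.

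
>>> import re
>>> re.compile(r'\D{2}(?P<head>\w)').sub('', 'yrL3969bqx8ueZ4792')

'396984792'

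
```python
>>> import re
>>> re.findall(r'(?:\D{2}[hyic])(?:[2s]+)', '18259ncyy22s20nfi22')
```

The pattern matches exactly 2 of a non-digit, then one of [hyic] (non-capturing group); then one or more of one of [2s] (non-capturing group).
Walking the string: at [6:13] → 'cyy22s2'; at [14:19] → 'nfi22'.
Since nothing is captured, `findall` lists the 2 matched substrings directly.

['cyy22s2', 'nfi22']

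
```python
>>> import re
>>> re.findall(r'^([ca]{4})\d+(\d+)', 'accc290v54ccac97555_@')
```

This matches anchored at the start of the string; then exactly 4 of one of [ca] (captured); then one or more of a digit; then one or more of a digit (captured).
Scanning left to right: at [0:7] match 'accc290', groups = ('accc', '0').
Multiple groups make `findall` return tuples — one 2-tuple for the one match.

[('accc', '0')]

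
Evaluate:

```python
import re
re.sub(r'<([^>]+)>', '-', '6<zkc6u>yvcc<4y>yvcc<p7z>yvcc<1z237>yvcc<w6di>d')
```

'6-yvcc-yvcc-yvcc-yvcc-d'

Matches: at [1:8] → '<zkc6u>'; at [12:16] → '<4y>'; at [20:25] → '<p7z>'; at [29:36] → '<1z237>'; at [40:46] → '<w6di>'.
`sub` substitutes '-' at each match site.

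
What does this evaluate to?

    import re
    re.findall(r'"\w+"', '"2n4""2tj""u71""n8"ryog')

Since nothing is captured, `findall` lists the 4 matched substrings directly.

['"2n4"', '"2tj"', '"u71"', '"n8"']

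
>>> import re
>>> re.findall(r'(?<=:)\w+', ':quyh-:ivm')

['quyh', 'ivm']

The positive lookaround only admits positions where the adjacent text matches; those characters stay outside the span.
No capturing groups, so `findall` returns the 2 full match strings.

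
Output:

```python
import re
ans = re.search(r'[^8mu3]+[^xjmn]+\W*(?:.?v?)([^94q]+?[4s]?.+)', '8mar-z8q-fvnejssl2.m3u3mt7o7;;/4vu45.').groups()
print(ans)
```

The match spans [2:37] → 'ar-z8q-fvnejssl2.m3u3mt7o7;;/4vu45.'.
Captured: group 1 = 'ejssl2.m3u3mt7o7;;/4vu45.'.

('ejssl2.m3u3mt7o7;;/4vu45.',)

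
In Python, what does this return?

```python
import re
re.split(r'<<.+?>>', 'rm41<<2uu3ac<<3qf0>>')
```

['rm41', '']

Matches to split on: at [4:20] → '<<2uu3ac<<3qf0>>'.
`split` removes every match and returns the 2 fragments in between.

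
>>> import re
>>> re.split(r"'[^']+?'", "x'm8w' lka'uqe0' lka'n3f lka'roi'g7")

Matches to split on: at [1:6] → "'m8w'"; at [10:16] → "'uqe0'"; at [20:29] → "'n3f lka'".
Each match becomes a cut point; 4 segments remain.

['x', ' lka', ' lka', "roi'g7"]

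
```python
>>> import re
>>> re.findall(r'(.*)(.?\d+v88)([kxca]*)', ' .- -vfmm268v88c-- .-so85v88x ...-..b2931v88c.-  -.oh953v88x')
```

Pattern: zero or more of any character (captured); then optionally any character, then one or more of a digit, then the literal 'v88' (captured); then zero or more of one of [kxca] (captured).
Matches: at [0:60] match ' .- -vfmm268v88c-- .-so85v88x ...-..b2931v88c.-  -.oh953v88x', groups = (' .- -vfmm268v88c-- .-so85v88x ...-..b2931v88c.-  -.oh95', '3v88', 'x').
Multiple groups make `findall` return tuples — one 3-tuple for the one match.

[(' .- -vfmm268v88c-- .-so85v88x ...-..b2931v88c.-  -.oh95', '3v88', 'x')]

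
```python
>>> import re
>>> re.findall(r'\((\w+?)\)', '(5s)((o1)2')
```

['5s', 'o1']

Scanning left to right: at [0:4] match '(5s)', group 1 = '5s'; at [5:9] match '(o1)', group 1 = 'o1'.
Because there's exactly one group, `findall` drops the full match and keeps group 1 from each hit.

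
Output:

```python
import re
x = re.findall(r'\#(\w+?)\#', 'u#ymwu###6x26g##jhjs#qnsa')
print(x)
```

Matches: at [1:7] match '#ymwu#', group 1 = 'ymwu'; at [8:15] match '#6x26g#', group 1 = '6x26g'; at [15:21] match '#jhjs#', group 1 = 'jhjs'.
`findall` collects group 1 from each match (3 total).

['ymwu', '6x26g', 'jhjs']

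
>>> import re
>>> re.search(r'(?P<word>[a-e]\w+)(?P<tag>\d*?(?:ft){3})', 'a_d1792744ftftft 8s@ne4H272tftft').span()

Pattern: a character in [a-e], then one or more of a word character (captured as 'word'); then zero or more of a digit (lazy), then the literal 'ft' repeated 3 times (captured as 'tag').
The match spans [0:16] → 'a_d1792744ftftft'.

(0, 16)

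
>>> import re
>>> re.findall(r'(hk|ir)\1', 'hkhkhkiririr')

['hk', 'ir']

`\1` has to match the exact text group 1 already captured.
Walking the string: at [0:4] match 'hkhk', group 1 = 'hk'; at [6:10] match 'irir', group 1 = 'ir'.
Because there's exactly one group, `findall` drops the full match and keeps group 1 from each hit.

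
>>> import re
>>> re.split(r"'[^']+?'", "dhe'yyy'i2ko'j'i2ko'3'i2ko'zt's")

Matches to split on: at [3:8] → "'yyy'"; at [12:15] → "'j'"; at [19:22] → "'3'"; at [26:30] → "'zt'".
Splitting on the pattern gives 5 pieces.

['dhe', 'i2ko', 'i2ko', 'i2ko', 's']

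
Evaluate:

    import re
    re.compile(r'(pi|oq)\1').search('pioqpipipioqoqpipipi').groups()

('pi',)

`\1` is not a pattern — it's the concrete string captured by group 1, re-applied verbatim.
`re.search` scans for the first position where the pattern succeeds.
The match spans [4:8] → 'pipi'.
Captured: group 1 = 'pi'.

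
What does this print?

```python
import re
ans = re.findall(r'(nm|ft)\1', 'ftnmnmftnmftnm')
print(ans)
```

['nm']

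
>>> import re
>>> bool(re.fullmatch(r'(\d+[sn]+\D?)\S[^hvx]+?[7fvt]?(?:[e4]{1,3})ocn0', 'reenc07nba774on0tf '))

False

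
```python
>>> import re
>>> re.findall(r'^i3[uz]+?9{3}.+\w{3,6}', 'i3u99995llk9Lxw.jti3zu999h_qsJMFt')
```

Pattern: anchored at the start of the string; then the literal 'i3', then one or more of one of [uz] (lazy), then exactly 3 of the literal '9'; then one or more of any character, then 3 to 6 of a word character.
Walking the string: at [0:33] → 'i3u99995llk9Lxw.jti3zu999h_qsJMFt'.
No capturing groups, so `findall` returns the 1 full match string.

['i3u99995llk9Lxw.jti3zu999h_qsJMFt']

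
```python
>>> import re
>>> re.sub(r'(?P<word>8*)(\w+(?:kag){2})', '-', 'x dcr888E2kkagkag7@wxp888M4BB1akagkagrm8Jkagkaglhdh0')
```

This matches zero or more of a literal '8' (captured as 'word'); then one or more of a word character, then the literal 'kag' repeated 2 times (captured).
Matches: at [2:17] → 'dcr888E2kkagkag'; at [19:47] → 'wxp888M4BB1akagkagrm8Jkagkag'.
Each match is replaced by '-'.

'x -7@-lhdh0'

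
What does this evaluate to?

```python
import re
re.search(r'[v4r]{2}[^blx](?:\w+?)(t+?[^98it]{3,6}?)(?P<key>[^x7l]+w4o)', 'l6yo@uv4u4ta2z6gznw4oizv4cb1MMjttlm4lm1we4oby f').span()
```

The pattern matches exactly 2 of one of [v4r], then any character except [blx]; then one or more of a word character (lazy) (non-capturing group); then one or more of the literal 't' (lazy), then 3 to 6 of any character except [98it] (lazy) (captured); then one or more of any character except [x7l], then the literal 'w4o' (captured as 'key').
`search` walks the string left to right and returns the first match it finds.
The match spans [6:21] → 'v4u4ta2z6gznw4o'.
Captured: group 1 = 'ta2z', group 2 = '6gznw4o'.

(6, 21)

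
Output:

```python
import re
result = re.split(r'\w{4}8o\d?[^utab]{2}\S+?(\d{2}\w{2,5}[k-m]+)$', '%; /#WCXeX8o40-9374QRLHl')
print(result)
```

Pattern: exactly 4 of a word character, then the literal '8o'; then optionally a digit, then exactly 2 of any character except [utab]; then one or more of a non-whitespace character (lazy); then exactly 2 of a digit, then 2 to 5 of a word character, then one or more of a character in [k-m] (captured); then anchored at the end.
Matches to split on: at [6:24] → 'CXeX8o40-9374QRLHl'.
The group in the pattern means `split` returns the separators' captures alongside the pieces.

['%; /#W', '374QRLHl', '']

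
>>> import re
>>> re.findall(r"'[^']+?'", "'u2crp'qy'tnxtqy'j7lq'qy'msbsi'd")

["'u2crp'", "'tnxtqy'", "'qy'"]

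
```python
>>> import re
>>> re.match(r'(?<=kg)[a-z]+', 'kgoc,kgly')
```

`re.match` only tries the pattern at the start of the string.
Here position 0 doesn't satisfy it, so the call returns None.

None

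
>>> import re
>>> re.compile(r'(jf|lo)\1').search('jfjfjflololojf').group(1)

`\1` is not a pattern — it's the concrete string captured by group 1, re-applied verbatim.
`re.search` tries every starting position until one works.
The match spans [0:4] → 'jfjf'.
Captured: group 1 = 'jf'.

'jf'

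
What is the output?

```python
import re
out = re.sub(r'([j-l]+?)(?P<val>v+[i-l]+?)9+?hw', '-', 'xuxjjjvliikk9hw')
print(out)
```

xux-

This matches one or more of a character in [j-l] (lazy) (captured); then one or more of a literal 'v', then one or more of a character in [i-l] (lazy) (captured as 'val'); then one or more of the literal '9' (lazy), then the literal 'hw'.
Matches: at [3:15] → 'jjjvliikk9hw'.
Each match is replaced by '-'.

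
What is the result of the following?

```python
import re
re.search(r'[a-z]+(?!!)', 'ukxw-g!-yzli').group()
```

The negative lookaround is zero-width — it rules out positions where the adjacent text would match, without consuming anything.
The match spans [0:4] → 'ukxw'.

'ukxw'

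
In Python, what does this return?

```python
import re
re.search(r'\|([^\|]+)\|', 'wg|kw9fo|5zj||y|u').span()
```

(2, 9)

The match spans [2:9] → '|kw9fo|'.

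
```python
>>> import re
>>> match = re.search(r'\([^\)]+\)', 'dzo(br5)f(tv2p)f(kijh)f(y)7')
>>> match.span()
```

The match spans [3:8] → '(br5)'.

(3, 8)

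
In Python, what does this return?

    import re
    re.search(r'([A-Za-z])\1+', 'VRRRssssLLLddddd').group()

'RRR'

The backreference `\1` re-matches whatever the first group consumed, character for character.
`re.search` scans for the first position where the pattern succeeds.
The match spans [1:4] → 'RRR'.
Captured: group 1 = 'R'.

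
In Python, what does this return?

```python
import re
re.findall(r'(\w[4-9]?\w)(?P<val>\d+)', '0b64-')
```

`findall` packs the 2 group values into a tuple for every match.

[('0b', '64')]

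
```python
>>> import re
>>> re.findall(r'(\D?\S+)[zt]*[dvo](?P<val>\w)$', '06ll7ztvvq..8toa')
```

This matches optionally a non-digit, then one or more of a non-whitespace character (captured); then zero or more of one of [zt], then one of [dvo]; then a word character (captured as 'val'); then anchored at the end.
Scanning left to right: at [0:16] match '06ll7ztvvq..8toa', groups = ('06ll7ztvvq..8t', 'a').
`findall` packs the 2 group values into a tuple for every match.

[('06ll7ztvvq..8t', 'a')]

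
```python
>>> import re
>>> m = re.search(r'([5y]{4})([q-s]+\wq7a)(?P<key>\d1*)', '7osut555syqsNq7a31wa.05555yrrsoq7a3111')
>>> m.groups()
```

('555y', 'rrsoq7a', '3111')

The match spans [23:38] → '555yrrsoq7a3111'.
Captured: group 1 = '555y', group 2 = 'rrsoq7a', group 3 = '3111'.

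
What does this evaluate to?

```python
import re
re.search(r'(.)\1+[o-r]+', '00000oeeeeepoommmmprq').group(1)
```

After group 1 captures some text, `\1` only succeeds where that same text appears again.
`search` walks the string left to right and returns the first match it finds.
The match spans [0:6] → '00000o'.
Captured: group 1 = '0'.

'0'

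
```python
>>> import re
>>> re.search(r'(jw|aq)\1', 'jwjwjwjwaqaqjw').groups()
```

The match spans [0:4] → 'jwjw'.
Captured: group 1 = 'jw'.

('jw',)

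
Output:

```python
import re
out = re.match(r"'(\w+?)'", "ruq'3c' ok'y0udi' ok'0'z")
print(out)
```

None

`re.match` only tries the pattern at the start of the string.
Here the string doesn't start with a match, so the call returns None.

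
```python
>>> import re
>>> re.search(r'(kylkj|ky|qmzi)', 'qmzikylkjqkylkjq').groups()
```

('qmzi',)

`search` walks the string left to right and returns the first match it finds.
The match spans [0:4] → 'qmzi'.
Captured: group 1 = 'qmzi'.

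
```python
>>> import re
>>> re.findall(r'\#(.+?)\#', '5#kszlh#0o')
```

['kszlh']

`findall` collects group 1 from the one match (1 total).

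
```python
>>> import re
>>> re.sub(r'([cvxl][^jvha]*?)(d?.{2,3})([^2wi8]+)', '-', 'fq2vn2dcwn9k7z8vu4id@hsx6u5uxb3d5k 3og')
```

'fq2-wn9k7z8-'

A non-greedy quantifier consumes as few characters as it can — just enough that the remainder of the pattern still matches from where it stops; whatever follows it matches normally.
Each match is replaced by '-'.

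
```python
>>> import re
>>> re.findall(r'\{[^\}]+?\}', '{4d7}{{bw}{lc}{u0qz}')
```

['{4d7}', '{{bw}', '{lc}', '{u0qz}']

Matches: at [0:5] → '{4d7}'; at [5:10] → '{{bw}'; at [10:14] → '{lc}'; at [14:20] → '{u0qz}'.
No capturing groups, so `findall` returns the 4 full match strings.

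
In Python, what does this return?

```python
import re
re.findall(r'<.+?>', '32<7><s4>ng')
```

['<7>', '<s4>']

Matches: at [2:5] → '<7>'; at [5:9] → '<s4>'.
`findall` yields the raw match text (2 of them) because the pattern has no groups.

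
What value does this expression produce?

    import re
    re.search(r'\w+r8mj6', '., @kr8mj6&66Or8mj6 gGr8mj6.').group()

'kr8mj6'

This matches one or more of a word character; then the literal 'r8m', then the literal 'j6'.
`re.search` scans for the first position where the pattern succeeds.
The match spans [4:10] → 'kr8mj6'.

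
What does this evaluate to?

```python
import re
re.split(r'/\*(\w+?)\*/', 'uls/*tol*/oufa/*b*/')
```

`re.split` interleaves the captured-group text with the surrounding fragments.

['uls', 'tol', 'oufa', 'b', '']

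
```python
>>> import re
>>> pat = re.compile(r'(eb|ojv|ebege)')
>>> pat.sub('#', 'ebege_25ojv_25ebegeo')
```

'#ege_25#_25#egeo'

Alternation isn't longest-match — the leftmost alternative that fits at this position is chosen.
Matches: at [0:2] → 'eb'; at [8:11] → 'ojv'; at [14:16] → 'eb'.
Each match is replaced by '#'.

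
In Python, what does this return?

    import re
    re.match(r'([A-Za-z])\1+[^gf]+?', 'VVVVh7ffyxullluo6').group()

`re.match` only tries the pattern at the start of the string.
The match spans [0:5] → 'VVVVh'.

'VVVVh'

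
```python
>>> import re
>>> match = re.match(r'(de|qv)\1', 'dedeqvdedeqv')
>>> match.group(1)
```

'de'

The match spans [0:4] → 'dede'.
Captured: group 1 = 'de'.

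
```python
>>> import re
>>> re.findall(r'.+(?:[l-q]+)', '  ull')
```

['  ull']

The pattern matches one or more of any character; then one or more of a character in [l-q] (non-capturing group).
Walking the string: at [0:5] → '  ull'.
Since nothing is captured, `findall` lists the 1 matched substring directly.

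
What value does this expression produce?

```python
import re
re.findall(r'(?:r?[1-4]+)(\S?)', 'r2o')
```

The pattern matches optionally the literal 'r', then one or more of a character in [1-4] (non-capturing group); then optionally a non-whitespace character (captured).
One capturing group, so `findall` returns just the captured substring from the one match — 1 in all.

['o']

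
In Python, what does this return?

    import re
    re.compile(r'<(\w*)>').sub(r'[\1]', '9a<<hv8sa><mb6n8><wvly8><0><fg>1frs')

'9a<[hv8sa][mb6n8][wvly8][0][fg]1frs'

Matches: at [3:10] → '<hv8sa>'; at [10:17] → '<mb6n8>'; at [17:24] → '<wvly8>'; at [24:27] → '<0>'; at [27:31] → '<fg>'.
The replacement refers to a captured group, so each match is rewritten using its own captured text.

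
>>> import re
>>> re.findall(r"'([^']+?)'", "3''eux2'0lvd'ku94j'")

Because there's exactly one group, `findall` drops the full match and keeps group 1 from each hit.

['eux2', 'ku94j']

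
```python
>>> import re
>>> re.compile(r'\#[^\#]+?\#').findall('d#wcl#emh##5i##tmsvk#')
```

Walking the string: at [1:6] → '#wcl#'; at [10:14] → '#5i#'; at [14:21] → '#tmsvk#'.
`findall` yields the raw match text (3 of them) because the pattern has no groups.

['#wcl#', '#5i#', '#tmsvk#']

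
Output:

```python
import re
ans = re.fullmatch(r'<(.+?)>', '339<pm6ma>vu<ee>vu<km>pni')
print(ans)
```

None

For `fullmatch`, every character of the input must be accounted for by the pattern.
Here the string isn't matched end-to-end, so the call returns None.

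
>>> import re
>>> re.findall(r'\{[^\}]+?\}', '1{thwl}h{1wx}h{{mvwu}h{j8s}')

With no groups in the pattern, `findall` gives back each whole match — 4 here.

['{thwl}', '{1wx}', '{{mvwu}', '{j8s}']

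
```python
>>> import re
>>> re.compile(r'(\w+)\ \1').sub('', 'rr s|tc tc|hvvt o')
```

'rr s||hvvt o'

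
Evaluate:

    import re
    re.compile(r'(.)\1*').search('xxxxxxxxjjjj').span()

A backreference is literal: `\1` must see the identical characters the first group matched.
`re.search` scans for the first position where the pattern succeeds.
The match spans [0:8] → 'xxxxxxxx'.
Captured: group 1 = 'x'.

(0, 8)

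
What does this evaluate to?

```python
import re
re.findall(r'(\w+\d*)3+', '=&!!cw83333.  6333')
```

['cw8333', '633']

The pattern matches one or more of a word character, then zero or more of a digit (captured); then one or more of a literal '3'.
`findall` collects group 1 from each match (2 total).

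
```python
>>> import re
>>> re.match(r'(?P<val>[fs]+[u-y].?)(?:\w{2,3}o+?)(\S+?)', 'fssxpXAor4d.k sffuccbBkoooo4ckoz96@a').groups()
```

The match spans [0:9] → 'fssxpXAor'.
Captured: group 1 = 'fssxp', group 2 = 'r'.

('fssxp', 'r')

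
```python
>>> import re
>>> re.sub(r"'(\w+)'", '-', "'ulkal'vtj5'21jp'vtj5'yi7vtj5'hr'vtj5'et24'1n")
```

Matches: at [0:7] → "'ulkal'"; at [11:17] → "'21jp'"; at [21:30] → "'yi7vtj5'"; at [32:38] → "'vtj5'".
`sub` substitutes '-' at each match site.

"-vtj5-vtj5-hr-et24'1n"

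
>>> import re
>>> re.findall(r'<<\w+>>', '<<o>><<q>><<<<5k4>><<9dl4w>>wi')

Since nothing is captured, `findall` lists the 4 matched substrings directly.

['<<o>>', '<<q>>', '<<5k4>>', '<<9dl4w>>']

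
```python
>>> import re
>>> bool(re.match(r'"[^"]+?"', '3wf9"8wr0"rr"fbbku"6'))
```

False

`re.match` only tries the pattern at the start of the string.
Here the string doesn't start with a match, so the call returns None, and `bool(None)` is False.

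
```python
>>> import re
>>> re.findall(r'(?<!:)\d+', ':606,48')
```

Because the assertion is negative and zero-width, positions next to the forbidden text are skipped.
Since nothing is captured, `findall` lists the 2 matched substrings directly.

['06', '48']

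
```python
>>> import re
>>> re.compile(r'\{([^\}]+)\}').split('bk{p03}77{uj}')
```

['bk', 'p03', '77', 'uj', '']

Matches to split on: at [2:7] → '{p03}'; at [9:13] → '{uj}'.
The group in the pattern means `split` returns the separators' captures alongside the pieces.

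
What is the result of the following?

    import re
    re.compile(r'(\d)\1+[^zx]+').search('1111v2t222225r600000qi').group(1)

'1'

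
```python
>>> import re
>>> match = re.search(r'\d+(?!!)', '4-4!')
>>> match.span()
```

(0, 1)

A negative assertion filters positions out without eating any characters.
Unlike `match`, `search` isn't anchored — it looks for the pattern anywhere in the string.
The match spans [0:1] → '4'.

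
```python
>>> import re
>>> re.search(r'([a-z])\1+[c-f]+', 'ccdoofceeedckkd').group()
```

`\1` is not a pattern — it's the concrete string captured by group 1, re-applied verbatim.
The match spans [0:3] → 'ccd'.

'ccd'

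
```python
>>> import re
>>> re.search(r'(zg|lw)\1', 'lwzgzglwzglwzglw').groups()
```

`\1` has to match the exact text group 1 already captured.
`re.search` scans for the first position where the pattern succeeds.
The match spans [2:6] → 'zgzg'.
Captured: group 1 = 'zg'.

('zg',)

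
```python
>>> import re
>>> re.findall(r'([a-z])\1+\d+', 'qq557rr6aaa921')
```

`\1` is not a pattern — it's the concrete string captured by group 1, re-applied verbatim.
Matches: at [0:5] match 'qq557', group 1 = 'q'; at [5:8] match 'rr6', group 1 = 'r'; at [8:14] match 'aaa921', group 1 = 'a'.
With a single group, `findall` returns only what that group captured — 3 items.

['q', 'r', 'a']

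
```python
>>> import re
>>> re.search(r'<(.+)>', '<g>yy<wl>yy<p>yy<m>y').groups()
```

The match spans [0:19] → '<g>yy<wl>yy<p>yy<m>'.
Captured: group 1 = 'g>yy<wl>yy<p>yy<m'.

('g>yy<wl>yy<p>yy<m',)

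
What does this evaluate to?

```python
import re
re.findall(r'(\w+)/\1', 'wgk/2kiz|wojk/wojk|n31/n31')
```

['wojk', 'n31']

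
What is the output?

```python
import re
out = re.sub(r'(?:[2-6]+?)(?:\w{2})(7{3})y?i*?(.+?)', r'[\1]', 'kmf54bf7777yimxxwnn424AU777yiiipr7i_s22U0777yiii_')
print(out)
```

kmf[777]yimxxwnn[777]iipr7i_s[777]ii_

The replacement refers to a captured group, so each match is rewritten using its own captured text.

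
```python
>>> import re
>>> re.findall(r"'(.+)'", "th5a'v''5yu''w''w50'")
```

["v''5yu''w''w50"]

Scanning left to right: at [4:20] match "'v''5yu''w''w50'", group 1 = "v''5yu''w''w50".
Because there's exactly one group, `findall` drops the full match and keeps group 1 from the one hit.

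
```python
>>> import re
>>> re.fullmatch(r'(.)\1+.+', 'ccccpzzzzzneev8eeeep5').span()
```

`re.fullmatch` requires the pattern to consume the entire string.
The match spans [0:21] → 'ccccpzzzzzneev8eeeep5'.

(0, 21)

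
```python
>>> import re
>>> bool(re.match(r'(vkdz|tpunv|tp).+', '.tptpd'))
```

`re.match` only tries the pattern at the start of the string.
Here the string doesn't start with a match, so the call returns None, and `bool(None)` is False.

False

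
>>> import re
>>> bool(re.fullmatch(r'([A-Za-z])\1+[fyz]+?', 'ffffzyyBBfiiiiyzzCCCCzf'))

The backreference `\1` re-matches whatever the first group consumed, character for character.
`re.fullmatch` requires the pattern to consume the entire string.
Here the string isn't matched end-to-end, so the call returns None, and `bool(None)` is False.

False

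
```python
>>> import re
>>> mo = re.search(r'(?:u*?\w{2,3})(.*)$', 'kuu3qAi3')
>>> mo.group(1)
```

'3qAi3'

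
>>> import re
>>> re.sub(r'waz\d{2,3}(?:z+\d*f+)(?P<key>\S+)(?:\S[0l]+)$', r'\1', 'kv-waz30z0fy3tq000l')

'kv-y3tq00'

Pattern: the literal 'waz', then 2 to 3 of a digit; then one or more of a literal 'z', then zero or more of a digit, then one or more of the literal 'f' (non-capturing group); then one or more of a non-whitespace character (captured as 'key'); then a non-whitespace character, then one or more of one of [0l] (non-capturing group); then anchored at the end.
Matches: at [3:19] → 'waz30z0fy3tq000l'.
The replacement refers to a captured group, so each match is rewritten using its own captured text.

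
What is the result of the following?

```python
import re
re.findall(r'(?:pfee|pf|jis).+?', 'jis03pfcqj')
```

Scanning left to right: at [0:4] → 'jis0'; at [5:8] → 'pfc'.
`findall` yields the raw match text (2 of them) because the pattern has no groups.

['jis0', 'pfc']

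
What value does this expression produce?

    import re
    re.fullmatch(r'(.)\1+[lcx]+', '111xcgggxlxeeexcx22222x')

`\1` is not a pattern — it's the concrete string captured by group 1, re-applied verbatim.
`re.fullmatch` requires the pattern to consume the entire string.
Here the pattern can't cover the whole string, so the call returns None.

None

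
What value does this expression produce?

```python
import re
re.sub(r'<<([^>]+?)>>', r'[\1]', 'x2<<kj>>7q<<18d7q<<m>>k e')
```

'x2[kj]7q[18d7q<<m]k e'

Matches: at [2:8] → '<<kj>>'; at [10:22] → '<<18d7q<<m>>'.
The replacement refers to a captured group, so each match is rewritten using its own captured text.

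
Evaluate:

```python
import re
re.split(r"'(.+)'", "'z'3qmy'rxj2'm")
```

['', "z'3qmy'rxj2", 'm']

Matches to split on: at [0:13] → "'z'3qmy'rxj2'".
`re.split` interleaves the captured-group text with the surrounding fragments.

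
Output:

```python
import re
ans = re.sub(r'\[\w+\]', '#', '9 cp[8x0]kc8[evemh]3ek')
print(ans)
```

9 cp#kc8#3ek

Matches: at [4:9] → '[8x0]'; at [12:19] → '[evemh]'.
`sub` substitutes '#' at each match site.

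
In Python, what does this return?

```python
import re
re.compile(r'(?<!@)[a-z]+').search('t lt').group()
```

The negative lookahead/lookbehind blocks any match where the forbidden context is present.
The match spans [0:1] → 't'.

't'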